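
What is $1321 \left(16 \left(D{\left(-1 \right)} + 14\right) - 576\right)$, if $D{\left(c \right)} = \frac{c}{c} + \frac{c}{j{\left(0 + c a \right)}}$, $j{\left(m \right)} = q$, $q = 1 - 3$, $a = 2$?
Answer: $-433288$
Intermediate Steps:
$q = -2$
$j{\left(m \right)} = -2$
$D{\left(c \right)} = 1 - \frac{c}{2}$ ($D{\left(c \right)} = \frac{c}{c} + \frac{c}{-2} = 1 + c \left(- \frac{1}{2}\right) = 1 - \frac{c}{2}$)
$1321 \left(16 \left(D{\left(-1 \right)} + 14\right) - 576\right) = 1321 \left(16 \left(\left(1 - - \frac{1}{2}\right) + 14\right) - 576\right) = 1321 \left(16 \left(\left(1 + \frac{1}{2}\right) + 14\right) - 576\right) = 1321 \left(16 \left(\frac{3}{2} + 14\right) - 576\right) = 1321 \left(16 \cdot \frac{31}{2} - 576\right) = 1321 \left(248 - 576\right) = 1321 \left(-328\right) = -433288$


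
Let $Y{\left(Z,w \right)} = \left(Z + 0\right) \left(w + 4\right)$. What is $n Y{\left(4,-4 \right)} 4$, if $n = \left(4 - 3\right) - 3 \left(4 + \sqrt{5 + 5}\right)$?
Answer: $0$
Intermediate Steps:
$Y{\left(Z,w \right)} = Z \left(4 + w\right)$
$n = -11 - 3 \sqrt{10}$ ($n = \left(4 - 3\right) - 3 \left(4 + \sqrt{10}\right) = 1 - \left(12 + 3 \sqrt{10}\right) = -11 - 3 \sqrt{10} \approx -20.487$)
$n Y{\left(4,-4 \right)} 4 = \left(-11 - 3 \sqrt{10}\right) 4 \left(4 - 4\right) 4 = \left(-11 - 3 \sqrt{10}\right) 4 \cdot 0 \cdot 4 = \left(-11 - 3 \sqrt{10}\right) 0 \cdot 4 = 0 \cdot 4 = 0$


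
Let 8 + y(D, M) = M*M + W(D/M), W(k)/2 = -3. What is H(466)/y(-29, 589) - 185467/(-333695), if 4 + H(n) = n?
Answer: 5863087969/10523739215 ≈ 0.55713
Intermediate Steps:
H(n) = -4 + n
W(k) = -6 (W(k) = 2*(-3) = -6)
y(D, M) = -14 + M**2 (y(D, M) = -8 + (M*M - 6) = -8 + (M**2 - 6) = -8 + (-6 + M**2) = -14 + M**2)
H(466)/y(-29, 589) - 185467/(-333695) = (-4 + 466)/(-14 + 589**2) - 185467/(-333695) = 462/(-14 + 346921) - 185467*(-1/333695) = 462/346907 + 185467/333695 = 462*(1/346907) + 185467/333695 = 42/31537 + 185467/333695 = 5863087969/10523739215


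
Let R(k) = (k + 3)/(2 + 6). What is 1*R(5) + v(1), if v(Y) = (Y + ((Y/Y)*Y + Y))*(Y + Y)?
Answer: 7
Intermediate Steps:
v(Y) = 6*Y² (v(Y) = (Y + (1*Y + Y))*(2*Y) = (Y + (Y + Y))*(2*Y) = (Y + 2*Y)*(2*Y) = (3*Y)*(2*Y) = 6*Y²)
R(k) = 3/8 + k/8 (R(k) = (3 + k)/8 = (3 + k)*(⅛) = 3/8 + k/8)
1*R(5) + v(1) = 1*(3/8 + (⅛)*5) + 6*1² = 1*(3/8 + 5/8) + 6*1 = 1*1 + 6 = 1 + 6 = 7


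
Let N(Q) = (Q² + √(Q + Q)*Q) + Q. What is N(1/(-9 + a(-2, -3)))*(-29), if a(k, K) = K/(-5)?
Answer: 5365/1764 + 145*I*√105/882 ≈ 3.0414 + 1.6846*I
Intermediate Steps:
a(k, K) = -K/5 (a(k, K) = K*(-⅕) = -K/5)
N(Q) = Q + Q² + √2*Q^(3/2) (N(Q) = (Q² + √(2*Q)*Q) + Q = (Q² + (√2*√Q)*Q) + Q = (Q² + √2*Q^(3/2)) + Q = Q + Q² + √2*Q^(3/2))
N(1/(-9 + a(-2, -3)))*(-29) = (1/(-9 - ⅕*(-3)) + (1/(-9 - ⅕*(-3)))² + √2*(1/(-9 - ⅕*(-3)))^(3/2))*(-29) = (1/(-9 + ⅗) + (1/(-9 + ⅗))² + √2*(1/(-9 + ⅗))^(3/2))*(-29) = (1/(-42/5) + (1/(-42/5))² + √2*(1/(-42/5))^(3/2))*(-29) = (-5/42 + (-5/42)² + √2*(-5/42)^(3/2))*(-29) = (-5/42 + 25/1764 + √2*(-5*I*√210/1764))*(-29) = (-5/42 + 25/1764 - 5*I*√105/882)*(-29) = (-185/1764 - 5*I*√105/882)*(-29) = 5365/1764 + 145*I*√105/882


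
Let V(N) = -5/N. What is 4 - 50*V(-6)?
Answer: -113/3 ≈ -37.667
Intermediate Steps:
4 - 50*V(-6) = 4 - (-250)/(-6) = 4 - (-250)*(-1)/6 = 4 - 50*⅚ = 4 - 125/3 = -113/3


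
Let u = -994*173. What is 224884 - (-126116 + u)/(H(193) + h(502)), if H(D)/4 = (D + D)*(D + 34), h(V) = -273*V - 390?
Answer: 23956142023/106526 ≈ 2.2489e+5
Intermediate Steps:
h(V) = -390 - 273*V
u = -171962
H(D) = 8*D*(34 + D) (H(D) = 4*((D + D)*(D + 34)) = 4*((2*D)*(34 + D)) = 4*(2*D*(34 + D)) = 8*D*(34 + D))
224884 - (-126116 + u)/(H(193) + h(502)) = 224884 - (-126116 - 171962)/(8*193*(34 + 193) + (-390 - 273*502)) = 224884 - (-298078)/(8*193*227 + (-390 - 137046)) = 224884 - (-298078)/(350488 - 137436) = 224884 - (-298078)/213052 = 224884 - 1*(-149039/106526) = 224884 + 149039/106526 = 23956142023/106526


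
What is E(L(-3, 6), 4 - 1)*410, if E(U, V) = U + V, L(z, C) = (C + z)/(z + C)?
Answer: 1640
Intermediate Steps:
L(z, C) = 1 (L(z, C) = (C + z)/(C + z) = 1)
E(L(-3, 6), 4 - 1)*410 = (1 + (4 - 1))*410 = (1 + 3)*410 = 4*410 = 1640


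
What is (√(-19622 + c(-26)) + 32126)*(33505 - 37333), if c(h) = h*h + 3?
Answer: -122978328 - 3828*I*√18943 ≈ -1.2298e+8 - 5.2686e+5*I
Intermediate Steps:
c(h) = 3 + h² (c(h) = h² + 3 = 3 + h²)
(√(-19622 + c(-26)) + 32126)*(33505 - 37333) = (√(-19622 + (3 + (-26)²)) + 32126)*(33505 - 37333) = (√(-19622 + (3 + 676)) + 32126)*(-3828) = (√(-19622 + 679) + 32126)*(-3828) = (√(-18943) + 32126)*(-3828) = (I*√18943 + 32126)*(-3828) = (32126 + I*√18943)*(-3828) = -122978328 - 3828*I*√18943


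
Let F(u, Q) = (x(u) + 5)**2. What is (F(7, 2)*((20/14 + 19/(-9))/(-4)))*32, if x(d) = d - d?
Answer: 8600/63 ≈ 136.51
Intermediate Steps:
x(d) = 0
F(u, Q) = 25 (F(u, Q) = (0 + 5)**2 = 5**2 = 25)
(F(7, 2)*((20/14 + 19/(-9))/(-4)))*32 = (25*((20/14 + 19/(-9))/(-4)))*32 = (25*((20*(1/14) + 19*(-1/9))*(-1/4)))*32 = (25*((10/7 - 19/9)*(-1/4)))*32 = (25*(-43/63*(-1/4)))*32 = (25*(43/252))*32 = (1075/252)*32 = 8600/63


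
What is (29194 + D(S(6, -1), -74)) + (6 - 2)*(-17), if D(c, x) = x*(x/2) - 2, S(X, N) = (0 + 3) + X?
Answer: 31862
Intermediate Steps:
S(X, N) = 3 + X
D(c, x) = -2 + x²/2 (D(c, x) = x*(x*(½)) - 2 = x*(x/2) - 2 = x²/2 - 2 = -2 + x²/2)
(29194 + D(S(6, -1), -74)) + (6 - 2)*(-17) = (29194 + (-2 + (½)*(-74)²)) + (6 - 2)*(-17) = (29194 + (-2 + (½)*5476)) + 4*(-17) = (29194 + (-2 + 2738)) - 68 = (29194 + 2736) - 68 = 31930 - 68 = 31862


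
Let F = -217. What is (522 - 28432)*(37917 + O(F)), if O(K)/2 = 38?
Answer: -1060384630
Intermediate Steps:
O(K) = 76 (O(K) = 2*38 = 76)
(522 - 28432)*(37917 + O(F)) = (522 - 28432)*(37917 + 76) = -27910*37993 = -1060384630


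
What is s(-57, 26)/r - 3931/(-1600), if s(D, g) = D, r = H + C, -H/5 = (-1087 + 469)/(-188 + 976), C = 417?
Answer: 205332011/88449600 ≈ 2.3215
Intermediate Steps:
H = 1545/394 (H = -5*(-1087 + 469)/(-188 + 976) = -(-3090)/788 = -5*(-309/394) = 1545/394 ≈ 3.9213)
r = 165843/394 (r = 1545/394 + 417 = 165843/394 ≈ 420.92)
s(-57, 26)/r - 3931/(-1600) = -57/165843/394 - 3931/(-1600) = -57*394/165843 - 3931*(-1/1600) = -7486/55281 + 3931/1600 = 205332011/88449600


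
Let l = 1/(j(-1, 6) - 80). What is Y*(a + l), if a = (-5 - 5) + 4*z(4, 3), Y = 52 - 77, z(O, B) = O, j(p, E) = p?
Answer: -12125/81 ≈ -149.69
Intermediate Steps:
Y = -25
a = 6 (a = (-5 - 5) + 4*4 = -10 + 16 = 6)
l = -1/81 (l = 1/(-1 - 80) = 1/(-81) = -1/81 ≈ -0.012346)
Y*(a + l) = -25*(6 - 1/81) = -25*485/81 = -12125/81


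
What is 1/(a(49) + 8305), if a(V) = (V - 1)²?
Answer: 1/10609 ≈ 9.4260e-5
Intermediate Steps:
a(V) = (-1 + V)²
1/(a(49) + 8305) = 1/((-1 + 49)² + 8305) = 1/(48² + 8305) = 1/(2304 + 8305) = 1/10609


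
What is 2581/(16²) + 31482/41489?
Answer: 115142501/10621184 ≈ 10.841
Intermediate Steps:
2581/(16²) + 31482/41489 = 2581/256 + 31482*(1/41489) = 2581*(1/256) + 31482/41489 = 2581/256 + 31482/41489 = 115142501/10621184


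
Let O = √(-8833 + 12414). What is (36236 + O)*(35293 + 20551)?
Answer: 2023563184 + 55844*√3581 ≈ 2.0269e+9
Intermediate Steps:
O = √3581 ≈ 59.841
(36236 + O)*(35293 + 20551) = (36236 + √3581)*(35293 + 20551) = (36236 + √3581)*55844 = 2023563184 + 55844*√3581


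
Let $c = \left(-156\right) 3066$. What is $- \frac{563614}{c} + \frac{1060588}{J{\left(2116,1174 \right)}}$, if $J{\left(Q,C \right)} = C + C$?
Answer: $\frac{63574795465}{140379876} \approx 452.88$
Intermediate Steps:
$J{\left(Q,C \right)} = 2 C$
$c = -478296$
$- \frac{563614}{c} + \frac{1060588}{J{\left(2116,1174 \right)}} = - \frac{563614}{-478296} + \frac{1060588}{2 \cdot 1174} = \left(-563614\right) \left(- \frac{1}{478296}\right) + \frac{1060588}{2348} = \frac{281807}{239148} + 1060588 \cdot \frac{1}{2348} = \frac{281807}{239148} + \frac{265147}{587} = \frac{63574795465}{140379876}$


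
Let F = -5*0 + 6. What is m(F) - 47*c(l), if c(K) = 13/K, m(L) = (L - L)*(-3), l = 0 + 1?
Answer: -611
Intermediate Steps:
l = 1
F = 6 (F = 0 + 6 = 6)
m(L) = 0 (m(L) = 0*(-3) = 0)
m(F) - 47*c(l) = 0 - 611/1 = 0 - 611 = -611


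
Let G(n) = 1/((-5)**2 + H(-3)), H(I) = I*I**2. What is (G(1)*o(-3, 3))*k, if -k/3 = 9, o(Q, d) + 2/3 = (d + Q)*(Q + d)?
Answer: -9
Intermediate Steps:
H(I) = I**3
o(Q, d) = -2/3 + (Q + d)**2 (o(Q, d) = -2/3 + (d + Q)*(Q + d) = -2/3 + (Q + d)*(Q + d) = -2/3 + (Q + d)**2)
k = -27 (k = -3*9 = -27)
G(n) = -1/2 (G(n) = 1/((-5)**2 + (-3)**3) = 1/(25 - 27) = 1/(-2) = -1/2)
(G(1)*o(-3, 3))*k = -(-2/3 + (-3 + 3)**2)/2*(-27) = -(-2/3 + 0**2)/2*(-27) = -(-2/3 + 0)/2*(-27) = -1/2*(-2/3)*(-27) = (1/3)*(-27) = -9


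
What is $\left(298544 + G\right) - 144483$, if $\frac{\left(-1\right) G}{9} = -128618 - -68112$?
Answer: $698615$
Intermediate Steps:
$G = 544554$ ($G = - 9 \left(-128618 - -68112\right) = - 9 \left(-128618 + 68112\right) = \left(-9\right) \left(-60506\right) = 544554$)
$\left(298544 + G\right) - 144483 = \left(298544 + 544554\right) - 144483 = 843098 - 144483 = 698615$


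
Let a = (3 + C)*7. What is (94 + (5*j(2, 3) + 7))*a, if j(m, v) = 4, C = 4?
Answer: 5929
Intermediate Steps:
a = 49 (a = (3 + 4)*7 = 7*7 = 49)
(94 + (5*j(2, 3) + 7))*a = (94 + (5*4 + 7))*49 = (94 + (20 + 7))*49 = (94 + 27)*49 = 121*49 = 5929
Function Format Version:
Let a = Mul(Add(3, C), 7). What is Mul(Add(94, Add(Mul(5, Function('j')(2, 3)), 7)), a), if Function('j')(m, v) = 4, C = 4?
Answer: 5929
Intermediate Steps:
a = 49 (a = Mul(Add(3, 4), 7) = Mul(7, 7) = 49)
Mul(Add(94, Add(Mul(5, Function('j')(2, 3)), 7)), a) = Mul(Add(94, Add(Mul(5, 4), 7)), 49) = Mul(Add(94, Add(20, 7)), 49) = Mul(Add(94, 27), 49) = Mul(121, 49) = 5929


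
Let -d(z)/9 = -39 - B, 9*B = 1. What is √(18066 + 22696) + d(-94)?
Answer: 352 + √40762 ≈ 553.90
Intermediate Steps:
B = ⅑ (B = (⅑)*1 = ⅑ ≈ 0.11111)
d(z) = 352 (d(z) = -9*(-39 - 1*⅑) = -9*(-39 - ⅑) = -9*(-352/9) = 352)
√(18066 + 22696) + d(-94) = √(18066 + 22696) + 352 = √40762 + 352 = 352 + √40762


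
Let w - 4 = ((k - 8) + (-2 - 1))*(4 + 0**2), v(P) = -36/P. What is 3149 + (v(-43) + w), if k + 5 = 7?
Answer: 134067/43 ≈ 3117.8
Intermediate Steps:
k = 2 (k = -5 + 7 = 2)
w = -32 (w = 4 + ((2 - 8) + (-2 - 1))*(4 + 0**2) = 4 + (-6 - 3)*(4 + 0) = 4 - 9*4 = 4 - 36 = -32)
3149 + (v(-43) + w) = 3149 + (-36/(-43) - 32) = 3149 + (-36*(-1/43) - 32) = 3149 + (36/43 - 32) = 3149 - 1340/43 = 134067/43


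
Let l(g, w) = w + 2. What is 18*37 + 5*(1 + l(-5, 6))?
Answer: 711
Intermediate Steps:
l(g, w) = 2 + w
18*37 + 5*(1 + l(-5, 6)) = 18*37 + 5*(1 + (2 + 6)) = 666 + 5*(1 + 8) = 666 + 5*9 = 666 + 45 = 711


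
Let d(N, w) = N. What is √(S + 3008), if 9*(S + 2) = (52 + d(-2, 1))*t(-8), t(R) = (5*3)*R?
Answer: 11*√174/3 ≈ 48.367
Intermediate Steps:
t(R) = 15*R
S = -2006/3 (S = -2 + ((52 - 2)*(15*(-8)))/9 = -2 + (50*(-120))/9 = -2 + (⅑)*(-6000) = -2 - 2000/3 = -2006/3 ≈ -668.67)
√(S + 3008) = √(-2006/3 + 3008) = √(7018/3) = 11*√174/3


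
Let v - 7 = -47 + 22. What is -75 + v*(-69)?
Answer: 1167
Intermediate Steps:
v = -18 (v = 7 + (-47 + 22) = 7 - 25 = -18)
-75 + v*(-69) = -75 - 18*(-69) = -75 + 1242 = 1167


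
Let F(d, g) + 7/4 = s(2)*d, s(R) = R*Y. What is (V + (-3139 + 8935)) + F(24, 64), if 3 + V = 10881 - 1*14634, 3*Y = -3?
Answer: 7961/4 ≈ 1990.3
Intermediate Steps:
Y = -1 (Y = (⅓)*(-3) = -1)
s(R) = -R (s(R) = R*(-1) = -R)
F(d, g) = -7/4 - 2*d (F(d, g) = -7/4 + (-1*2)*d = -7/4 - 2*d)
V = -3756 (V = -3 + (10881 - 1*14634) = -3 + (10881 - 14634) = -3 - 3753 = -3756)
(V + (-3139 + 8935)) + F(24, 64) = (-3756 + (-3139 + 8935)) + (-7/4 - 2*24) = (-3756 + 5796) + (-7/4 - 48) = 2040 - 199/4 = 7961/4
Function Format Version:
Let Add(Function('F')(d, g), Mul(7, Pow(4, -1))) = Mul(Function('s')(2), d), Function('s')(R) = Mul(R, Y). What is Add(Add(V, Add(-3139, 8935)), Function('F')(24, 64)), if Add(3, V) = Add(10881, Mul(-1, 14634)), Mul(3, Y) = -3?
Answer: Rational(7961, 4) ≈ 1990.3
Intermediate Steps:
Y = -1 (Y = Mul(Rational(1, 3), -3) = -1)
Function('s')(R) = Mul(-1, R) (Function('s')(R) = Mul(R, -1) = Mul(-1, R))
Function('F')(d, g) = Add(Rational(-7, 4), Mul(-2, d)) (Function('F')(d, g) = Add(Rational(-7, 4), Mul(Mul(-1, 2), d)) = Add(Rational(-7, 4), Mul(-2, d)))
V = -3756 (V = Add(-3, Add(10881, Mul(-1, 14634))) = Add(-3, Add(10881, -14634)) = Add(-3, -3753) = -3756)
Add(Add(V, Add(-3139, 8935)), Function('F')(24, 64)) = Add(Add(-3756, Add(-3139, 8935)), Add(Rational(-7, 4), Mul(-2, 24))) = Add(Add(-3756, 5796), Add(Rational(-7, 4), -48)) = Add(2040, Rational(-199, 4)) = Rational(7961, 4)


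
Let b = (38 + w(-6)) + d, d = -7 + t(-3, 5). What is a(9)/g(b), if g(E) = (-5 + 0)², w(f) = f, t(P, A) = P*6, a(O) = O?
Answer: 9/25 ≈ 0.36000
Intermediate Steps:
t(P, A) = 6*P
d = -25 (d = -7 + 6*(-3) = -7 - 18 = -25)
b = 7 (b = (38 - 6) - 25 = 32 - 25 = 7)
g(E) = 25 (g(E) = (-5)² = 25)
a(9)/g(b) = 9/25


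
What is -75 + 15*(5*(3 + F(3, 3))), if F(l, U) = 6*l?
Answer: 1500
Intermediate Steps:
-75 + 15*(5*(3 + F(3, 3))) = -75 + 15*(5*(3 + 6*3)) = -75 + 15*(5*(3 + 18)) = -75 + 15*(5*21) = -75 + 15*105 = -75 + 1575 = 1500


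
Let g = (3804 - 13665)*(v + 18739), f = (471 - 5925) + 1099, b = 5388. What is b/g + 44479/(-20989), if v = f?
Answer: -525753516969/248091071428 ≈ -2.1192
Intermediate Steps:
f = -4355 (f = -5454 + 1099 = -4355)
v = -4355
g = -141840624 (g = (3804 - 13665)*(-4355 + 18739) = -9861*14384 = -141840624)
b/g + 44479/(-20989) = 5388/(-141840624) + 44479/(-20989) = 5388*(-1/141840624) + 44479*(-1/20989) = -449/11820052 - 44479/20989 = -525753516969/248091071428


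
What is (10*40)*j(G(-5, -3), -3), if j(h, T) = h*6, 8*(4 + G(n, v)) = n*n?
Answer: -2100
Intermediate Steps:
G(n, v) = -4 + n**2/8 (G(n, v) = -4 + (n*n)/8 = -4 + n**2/8)
j(h, T) = 6*h
(10*40)*j(G(-5, -3), -3) = (10*40)*(6*(-4 + (1/8)*(-5)**2)) = 400*(6*(-4 + (1/8)*25)) = 400*(6*(-4 + 25/8)) = 400*(6*(-7/8)) = 400*(-21/4) = -2100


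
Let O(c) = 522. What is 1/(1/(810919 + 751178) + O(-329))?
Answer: 1562097/815414635 ≈ 0.0019157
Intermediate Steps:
1/(1/(810919 + 751178) + O(-329)) = 1/(1/(810919 + 751178) + 522) = 1/(1/1562097 + 522) = 1/(815414635/1562097) = 1562097/815414635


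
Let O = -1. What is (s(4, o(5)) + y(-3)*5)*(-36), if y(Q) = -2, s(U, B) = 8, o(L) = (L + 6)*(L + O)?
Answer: 72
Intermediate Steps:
o(L) = (-1 + L)*(6 + L) (o(L) = (L + 6)*(L - 1) = (6 + L)*(-1 + L) = (-1 + L)*(6 + L))
(s(4, o(5)) + y(-3)*5)*(-36) = (8 - 2*5)*(-36) = (8 - 10)*(-36) = -2*(-36) = 72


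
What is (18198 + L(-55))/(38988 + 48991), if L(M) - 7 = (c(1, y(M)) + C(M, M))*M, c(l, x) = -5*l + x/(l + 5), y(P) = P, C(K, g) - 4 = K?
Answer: 130735/527874 ≈ 0.24766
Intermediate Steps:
C(K, g) = 4 + K
c(l, x) = -5*l + x/(5 + l)
L(M) = 7 + M*(-1 + 7*M/6) (L(M) = 7 + ((M - 25*1 - 5*1**2)/(5 + 1) + (4 + M))*M = 7 + ((M - 25 - 5*1)/6 + (4 + M))*M = 7 + ((M - 25 - 5)/6 + (4 + M))*M = 7 + ((-30 + M)/6 + (4 + M))*M = 7 + ((-5 + M/6) + (4 + M))*M = 7 + (-1 + 7*M/6)*M = 7 + M*(-1 + 7*M/6))
(18198 + L(-55))/(38988 + 48991) = (18198 + (7 - 1*(-55) + (7/6)*(-55)**2))/(38988 + 48991) = (18198 + (7 + 55 + (7/6)*3025))/87979 = (18198 + (7 + 55 + 21175/6))*(1/87979) = (18198 + 21547/6)*(1/87979) = (130735/6)*(1/87979) = 130735/527874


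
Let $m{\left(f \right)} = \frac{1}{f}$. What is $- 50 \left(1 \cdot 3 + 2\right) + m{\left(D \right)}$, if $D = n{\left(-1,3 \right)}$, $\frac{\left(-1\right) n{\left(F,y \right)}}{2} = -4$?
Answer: $- \frac{1999}{8} \approx -249.88$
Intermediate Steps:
$n{\left(F,y \right)} = 8$ ($n{\left(F,y \right)} = \left(-2\right) \left(-4\right) = 8$)
$D = 8$
$- 50 \left(1 \cdot 3 + 2\right) + m{\left(D \right)} = - 50 \left(1 \cdot 3 + 2\right) + \frac{1}{8} = - 50 \left(3 + 2\right) + \frac{1}{8} = \left(-50\right) 5 + \frac{1}{8} = -250 + \frac{1}{8} = - \frac{1999}{8}$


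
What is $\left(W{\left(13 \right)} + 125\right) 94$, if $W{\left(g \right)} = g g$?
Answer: $27636$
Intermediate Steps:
$W{\left(g \right)} = g^{2}$
$\left(W{\left(13 \right)} + 125\right) 94 = \left(13^{2} + 125\right) 94 = \left(169 + 125\right) 94 = 294 \cdot 94 = 27636$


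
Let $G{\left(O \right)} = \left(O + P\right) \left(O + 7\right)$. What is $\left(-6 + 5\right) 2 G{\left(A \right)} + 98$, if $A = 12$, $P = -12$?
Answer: $98$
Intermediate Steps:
$G{\left(O \right)} = \left(-12 + O\right) \left(7 + O\right)$ ($G{\left(O \right)} = \left(O - 12\right) \left(O + 7\right) = \left(-12 + O\right) \left(7 + O\right)$)
$\left(-6 + 5\right) 2 G{\left(A \right)} + 98 = \left(-6 + 5\right) 2 \left(-84 + 12^{2} - 60\right) + 98 = \left(-1\right) 2 \left(-84 + 144 - 60\right) + 98 = \left(-2\right) 0 + 98 = 0 + 98 = 98$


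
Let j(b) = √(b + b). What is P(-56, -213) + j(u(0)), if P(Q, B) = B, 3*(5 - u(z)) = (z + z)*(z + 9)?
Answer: -213 + √10 ≈ -209.84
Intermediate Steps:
u(z) = 5 - 2*z*(9 + z)/3 (u(z) = 5 - (z + z)*(z + 9)/3 = 5 - 2*z*(9 + z)/3)
j(b) = √2*√b (j(b) = √(2*b) = √2*√b)
P(-56, -213) + j(u(0)) = -213 + √2*√(5 - 6*0 - ⅔*0²) = -213 + √2*√(5 + 0 - ⅔*0) = -213 + √2*√(5 + 0 + 0) = -213 + √2*√5 = -213 + √10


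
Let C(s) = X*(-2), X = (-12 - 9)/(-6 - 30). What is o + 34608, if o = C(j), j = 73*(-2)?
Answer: 207641/6 ≈ 34607.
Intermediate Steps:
X = 7/12 (X = -21/(-36) = -21*(-1/36) = 7/12 ≈ 0.58333)
j = -146
C(s) = -7/6 (C(s) = (7/12)*(-2) = -7/6)
o = -7/6 ≈ -1.1667
o + 34608 = -7/6 + 34608 = 207641/6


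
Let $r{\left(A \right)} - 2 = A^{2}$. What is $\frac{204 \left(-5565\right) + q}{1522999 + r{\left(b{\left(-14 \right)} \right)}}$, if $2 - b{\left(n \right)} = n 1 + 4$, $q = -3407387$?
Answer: $- \frac{4542647}{1523145} \approx -2.9824$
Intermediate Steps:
$b{\left(n \right)} = -2 - n$ ($b{\left(n \right)} = 2 - \left(n 1 + 4\right) = 2 - \left(n + 4\right) = 2 - \left(4 + n\right) = -2 - n$)
$r{\left(A \right)} = 2 + A^{2}$
$\frac{204 \left(-5565\right) + q}{1522999 + r{\left(b{\left(-14 \right)} \right)}} = \frac{204 \left(-5565\right) - 3407387}{1522999 + \left(2 + \left(-2 - -14\right)^{2}\right)} = \frac{-1135260 - 3407387}{1522999 + \left(2 + \left(-2 + 14\right)^{2}\right)} = - \frac{4542647}{1522999 + \left(2 + 12^{2}\right)} = - \frac{4542647}{1522999 + \left(2 + 144\right)} = - \frac{4542647}{1522999 + 146} = - \frac{4542647}{1523145}$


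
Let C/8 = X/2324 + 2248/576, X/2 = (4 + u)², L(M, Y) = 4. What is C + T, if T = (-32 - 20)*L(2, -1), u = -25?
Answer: -129785/747 ≈ -173.74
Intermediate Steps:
X = 882 (X = 2*(4 - 25)² = 2*(-21)² = 2*441 = 882)
T = -208 (T = (-32 - 20)*4 = -52*4 = -208)
C = 25591/747 (C = 8*(882/2324 + 2248/576) = 8*(882*(1/2324) + 2248*(1/576)) = 8*(63/166 + 281/72) = 8*(25591/5976) = 25591/747 ≈ 34.258)
C + T = 25591/747 - 208 = -129785/747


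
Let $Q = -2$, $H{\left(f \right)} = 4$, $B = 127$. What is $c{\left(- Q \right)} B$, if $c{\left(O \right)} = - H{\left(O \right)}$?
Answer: $-508$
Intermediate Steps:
$c{\left(O \right)} = -4$ ($c{\left(O \right)} = \left(-1\right) 4 = -4$)
$c{\left(- Q \right)} B = \left(-4\right) 127 = -508$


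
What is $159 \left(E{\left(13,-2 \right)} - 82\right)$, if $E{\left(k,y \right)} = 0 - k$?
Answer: $-15105$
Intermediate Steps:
$E{\left(k,y \right)} = - k$
$159 \left(E{\left(13,-2 \right)} - 82\right) = 159 \left(\left(-1\right) 13 - 82\right) = 159 \left(-13 - 82\right) = 159 \left(-95\right) = -15105$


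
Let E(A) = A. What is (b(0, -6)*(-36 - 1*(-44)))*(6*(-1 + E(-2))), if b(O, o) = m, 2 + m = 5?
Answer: -432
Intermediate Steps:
m = 3 (m = -2 + 5 = 3)
b(O, o) = 3
(b(0, -6)*(-36 - 1*(-44)))*(6*(-1 + E(-2))) = (3*(-36 - 1*(-44)))*(6*(-1 - 2)) = (3*(-36 + 44))*(6*(-3)) = (3*8)*(-18) = 24*(-18) = -432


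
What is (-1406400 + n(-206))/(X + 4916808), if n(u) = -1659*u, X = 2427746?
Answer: -532323/3672277 ≈ -0.14496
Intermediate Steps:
(-1406400 + n(-206))/(X + 4916808) = (-1406400 - 1659*(-206))/(2427746 + 4916808) = (-1406400 + 341754)/7344554 = -1064646*1/7344554 = -532323/3672277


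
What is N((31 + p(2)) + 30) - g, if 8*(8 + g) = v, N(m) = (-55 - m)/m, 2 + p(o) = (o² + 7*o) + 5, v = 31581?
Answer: -1292745/328 ≈ -3941.3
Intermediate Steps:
p(o) = 3 + o² + 7*o (p(o) = -2 + ((o² + 7*o) + 5) = -2 + (5 + o² + 7*o) = 3 + o² + 7*o)
N(m) = (-55 - m)/m
g = 31517/8 (g = -8 + (⅛)*31581 = -8 + 31581/8 = 31517/8 ≈ 3939.6)
N((31 + p(2)) + 30) - g = (-55 - ((31 + (3 + 2² + 7*2)) + 30))/((31 + (3 + 2² + 7*2)) + 30) - 1*31517/8 = (-55 - ((31 + (3 + 4 + 14)) + 30))/((31 + (3 + 4 + 14)) + 30) - 31517/8 = (-55 - ((31 + 21) + 30))/((31 + 21) + 30) - 31517/8 = (-55 - (52 + 30))/(52 + 30) - 31517/8 = (-55 - 1*82)/82 - 31517/8 = (-55 - 82)/82 - 31517/8 = (1/82)*(-137) - 31517/8 = -137/82 - 31517/8 = -1292745/328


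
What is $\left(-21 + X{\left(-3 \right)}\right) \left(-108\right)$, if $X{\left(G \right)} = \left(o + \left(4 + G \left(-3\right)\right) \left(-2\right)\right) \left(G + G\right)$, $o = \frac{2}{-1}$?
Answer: $-15876$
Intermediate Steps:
$o = -2$ ($o = 2 \left(-1\right) = -2$)
$X{\left(G \right)} = 2 G \left(-10 + 6 G\right)$ ($X{\left(G \right)} = \left(-2 + \left(4 + G \left(-3\right)\right) \left(-2\right)\right) \left(G + G\right) = \left(-2 + \left(4 - 3 G\right) \left(-2\right)\right) 2 G = \left(-2 + \left(-8 + 6 G\right)\right) 2 G = \left(-10 + 6 G\right) 2 G = 2 G \left(-10 + 6 G\right)$)
$\left(-21 + X{\left(-3 \right)}\right) \left(-108\right) = \left(-21 + 4 \left(-3\right) \left(-5 + 3 \left(-3\right)\right)\right) \left(-108\right) = \left(-21 + 4 \left(-3\right) \left(-5 - 9\right)\right) \left(-108\right) = \left(-21 + 4 \left(-3\right) \left(-14\right)\right) \left(-108\right) = \left(-21 + 168\right) \left(-108\right) = 147 \left(-108\right) = -15876$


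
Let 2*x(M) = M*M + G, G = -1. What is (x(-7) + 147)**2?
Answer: 29241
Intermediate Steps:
x(M) = -1/2 + M**2/2 (x(M) = (M*M - 1)/2 = (M**2 - 1)/2 = (-1 + M**2)/2 = -1/2 + M**2/2)
(x(-7) + 147)**2 = ((-1/2 + (1/2)*(-7)**2) + 147)**2 = ((-1/2 + (1/2)*49) + 147)**2 = ((-1/2 + 49/2) + 147)**2 = (24 + 147)**2 = 171**2 = 29241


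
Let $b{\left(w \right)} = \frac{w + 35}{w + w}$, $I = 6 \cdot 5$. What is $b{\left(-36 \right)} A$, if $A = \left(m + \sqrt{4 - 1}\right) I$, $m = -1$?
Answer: $- \frac{5}{12} + \frac{5 \sqrt{3}}{12} \approx 0.30502$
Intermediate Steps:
$I = 30$
$b{\left(w \right)} = \frac{35 + w}{2 w}$
$A = -30 + 30 \sqrt{3}$ ($A = \left(-1 + \sqrt{4 - 1}\right) 30 = \left(-1 + \sqrt{3}\right) 30 = -30 + 30 \sqrt{3} \approx 21.962$)
$b{\left(-36 \right)} A = \frac{35 - 36}{2 \left(-36\right)} \left(-30 + 30 \sqrt{3}\right) = \frac{1}{2} \left(- \frac{1}{36}\right) \left(-1\right) \left(-30 + 30 \sqrt{3}\right) = \frac{-30 + 30 \sqrt{3}}{72} = - \frac{5}{12} + \frac{5 \sqrt{3}}{12}$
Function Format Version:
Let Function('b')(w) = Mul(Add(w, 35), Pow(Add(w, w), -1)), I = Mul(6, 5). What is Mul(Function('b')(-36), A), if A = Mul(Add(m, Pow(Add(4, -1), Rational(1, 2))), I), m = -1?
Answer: Add(Rational(-5, 12), Mul(Rational(5, 12), Pow(3, Rational(1, 2)))) ≈ 0.30502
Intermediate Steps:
I = 30
Function('b')(w) = Mul(Rational(1, 2), Pow(w, -1), Add(35, w)) (Function('b')(w) = Mul(Add(35, w), Pow(Mul(2, w), -1)) = Mul(Add(35, w), Mul(Rational(1, 2), Pow(w, -1))) = Mul(Rational(1, 2), Pow(w, -1), Add(35, w)))
A = Add(-30, Mul(30, Pow(3, Rational(1, 2)))) (A = Mul(Add(-1, Pow(Add(4, -1), Rational(1, 2))), 30) = Mul(Add(-1, Pow(3, Rational(1, 2))), 30) = Add(-30, Mul(30, Pow(3, Rational(1, 2)))) ≈ 21.962)
Mul(Function('b')(-36), A) = Mul(Mul(Rational(1, 2), Pow(-36, -1), Add(35, -36)), Add(-30, Mul(30, Pow(3, Rational(1, 2))))) = Mul(Mul(Rational(1, 2), Rational(-1, 36), -1), Add(-30, Mul(30, Pow(3, Rational(1, 2))))) = Mul(Rational(1, 72), Add(-30, Mul(30, Pow(3, Rational(1, 2))))) = Add(Rational(-5, 12), Mul(Rational(5, 12), Pow(3, Rational(1, 2))))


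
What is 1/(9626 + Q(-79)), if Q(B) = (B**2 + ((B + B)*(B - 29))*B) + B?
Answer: -1/1332268 ≈ -7.5060e-7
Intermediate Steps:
Q(B) = B + B**2 + 2*B**2*(-29 + B) (Q(B) = (B**2 + ((2*B)*(-29 + B))*B) + B = (B**2 + (2*B*(-29 + B))*B) + B = (B**2 + 2*B**2*(-29 + B)) + B = B + B**2 + 2*B**2*(-29 + B))
1/(9626 + Q(-79)) = 1/(9626 - 79*(1 - 57*(-79) + 2*(-79)**2)) = 1/(9626 - 79*(1 + 4503 + 2*6241)) = 1/(9626 - 79*(1 + 4503 + 12482)) = 1/(9626 - 79*16986) = 1/(9626 - 1341894) = 1/(-1332268) = -1/1332268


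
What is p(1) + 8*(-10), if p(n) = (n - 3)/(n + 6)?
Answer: -562/7 ≈ -80.286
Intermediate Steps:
p(n) = (-3 + n)/(6 + n)
p(1) + 8*(-10) = (-3 + 1)/(6 + 1) + 8*(-10) = -2/7 - 80 = -562/7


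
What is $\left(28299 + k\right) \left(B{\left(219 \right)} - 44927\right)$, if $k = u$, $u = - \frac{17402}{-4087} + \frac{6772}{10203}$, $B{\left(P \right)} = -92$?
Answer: $- \frac{53134302153196771}{41699661} \approx -1.2742 \cdot 10^{9}$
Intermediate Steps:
$u = \frac{205229770}{41699661}$ ($u = \left(-17402\right) \left(- \frac{1}{4087}\right) + 6772 \cdot \frac{1}{10203} = \frac{17402}{4087} + \frac{6772}{10203} = \frac{205229770}{41699661} \approx 4.9216$)
$k = \frac{205229770}{41699661} \approx 4.9216$
$\left(28299 + k\right) \left(B{\left(219 \right)} - 44927\right) = \left(28299 + \frac{205229770}{41699661}\right) \left(-92 - 44927\right) = \frac{1180263936409}{41699661} \left(-45019\right) = - \frac{53134302153196771}{41699661}$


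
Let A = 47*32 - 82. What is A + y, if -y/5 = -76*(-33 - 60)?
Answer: -33918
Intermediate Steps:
A = 1422 (A = 1504 - 82 = 1422)
y = -35340 (y = -(-380)*(-33 - 60) = -(-380)*(-93) = -5*7068 = -35340)
A + y = 1422 - 35340 = -33918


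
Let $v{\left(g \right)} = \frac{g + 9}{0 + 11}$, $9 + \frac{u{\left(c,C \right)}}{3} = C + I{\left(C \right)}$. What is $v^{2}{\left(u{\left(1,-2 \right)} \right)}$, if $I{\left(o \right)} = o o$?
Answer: $\frac{144}{121} \approx 1.1901$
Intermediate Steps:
$I{\left(o \right)} = o^{2}$
$u{\left(c,C \right)} = -27 + 3 C + 3 C^{2}$ ($u{\left(c,C \right)} = -27 + 3 \left(C + C^{2}\right) = -27 + \left(3 C + 3 C^{2}\right) = -27 + 3 C + 3 C^{2}$)
$v{\left(g \right)} = \frac{9}{11} + \frac{g}{11}$ ($v{\left(g \right)} = \frac{9 + g}{11} = \left(9 + g\right) \frac{1}{11} = \frac{9}{11} + \frac{g}{11}$)
$v^{2}{\left(u{\left(1,-2 \right)} \right)} = \left(\frac{9}{11} + \frac{-27 + 3 \left(-2\right) + 3 \left(-2\right)^{2}}{11}\right)^{2} = \left(\frac{9}{11} + \frac{-27 - 6 + 3 \cdot 4}{11}\right)^{2} = \left(\frac{9}{11} + \frac{-27 - 6 + 12}{11}\right)^{2} = \left(\frac{9}{11} + \frac{1}{11} \left(-21\right)\right)^{2} = \left(\frac{9}{11} - \frac{21}{11}\right)^{2} = \left(- \frac{12}{11}\right)^{2} = \frac{144}{121}$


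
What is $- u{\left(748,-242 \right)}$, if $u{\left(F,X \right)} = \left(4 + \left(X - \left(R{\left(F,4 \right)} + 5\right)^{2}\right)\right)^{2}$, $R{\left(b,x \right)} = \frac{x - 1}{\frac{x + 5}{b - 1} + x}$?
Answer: $- \frac{11151872871364}{151807041} \approx -73461.0$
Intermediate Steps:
$R{\left(b,x \right)} = \frac{-1 + x}{x + \frac{5 + x}{-1 + b}}$ ($R{\left(b,x \right)} = \frac{-1 + x}{\frac{5 + x}{-1 + b} + x} = \frac{-1 + x}{x + \frac{5 + x}{-1 + b}}$)
$u{\left(F,X \right)} = \left(4 + X - \left(5 + \frac{-3 + 3 F}{5 + 4 F}\right)^{2}\right)^{2}$ ($u{\left(F,X \right)} = \left(4 + \left(X - \left(\frac{1 - F - 4 + F 4}{5 + F 4} + 5\right)^{2}\right)\right)^{2} = \left(4 + \left(X - \left(\frac{1 - F - 4 + 4 F}{5 + 4 F} + 5\right)^{2}\right)\right)^{2} = \left(4 + \left(X - \left(\frac{-3 + 3 F}{5 + 4 F} + 5\right)^{2}\right)\right)^{2} = \left(4 + \left(X - \left(5 + \frac{-3 + 3 F}{5 + 4 F}\right)^{2}\right)\right)^{2} = \left(4 + X - \left(5 + \frac{-3 + 3 F}{5 + 4 F}\right)^{2}\right)^{2}$)
$- u{\left(748,-242 \right)} = - \frac{\left(- \left(22 + 23 \cdot 748\right)^{2} + \left(5 + 4 \cdot 748\right)^{2} \left(4 - 242\right)\right)^{2}}{\left(5 + 4 \cdot 748\right)^{4}} = - \frac{\left(- \left(22 + 17204\right)^{2} + \left(5 + 2992\right)^{2} \left(-238\right)\right)^{2}}{\left(5 + 2992\right)^{4}} = - \frac{\left(- 17226^{2} + 2997^{2} \left(-238\right)\right)^{2}}{80676485676081} = - \frac{\left(\left(-1\right) 296735076 + 8982009 \left(-238\right)\right)^{2}}{80676485676081} = - \frac{\left(-296735076 - 2137718142\right)^{2}}{80676485676081} = - \frac{\left(-2434453218\right)^{2}}{80676485676081} = - \frac{5926562470630555524}{80676485676081} = \left(-1\right) \frac{11151872871364}{151807041} = - \frac{11151872871364}{151807041}$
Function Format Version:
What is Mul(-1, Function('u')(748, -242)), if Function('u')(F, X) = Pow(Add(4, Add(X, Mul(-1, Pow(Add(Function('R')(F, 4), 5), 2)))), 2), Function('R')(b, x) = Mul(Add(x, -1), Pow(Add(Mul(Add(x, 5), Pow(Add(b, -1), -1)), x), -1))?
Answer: Rational(-11151872871364, 151807041) ≈ -73461.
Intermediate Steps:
Function('R')(b, x) = Mul(Pow(Add(x, Mul(Pow(Add(-1, b), -1), Add(5, x))), -1), Add(-1, x)) (Function('R')(b, x) = Mul(Add(-1, x), Pow(Add(Mul(Add(5, x), Pow(Add(-1, b), -1)), x), -1)) = Mul(Add(-1, x), Pow(Add(Mul(Pow(Add(-1, b), -1), Add(5, x)), x), -1)) = Mul(Add(-1, x), Pow(Add(x, Mul(Pow(Add(-1, b), -1), Add(5, x))), -1)) = Mul(Pow(Add(x, Mul(Pow(Add(-1, b), -1), Add(5, x))), -1), Add(-1, x)))
Function('u')(F, X) = Pow(Add(4, X, Mul(-1, Pow(Add(5, Mul(Pow(Add(5, Mul(4, F)), -1), Add(-3, Mul(3, F)))), 2))), 2) (Function('u')(F, X) = Pow(Add(4, Add(X, Mul(-1, Pow(Add(Mul(Pow(Add(5, Mul(F, 4)), -1), Add(1, Mul(-1, F), Mul(-1, 4), Mul(F, 4))), 5), 2)))), 2) = Pow(Add(4, Add(X, Mul(-1, Pow(Add(Mul(Pow(Add(5, Mul(4, F)), -1), Add(1, Mul(-1, F), -4, Mul(4, F))), 5), 2)))), 2) = Pow(Add(4, Add(X, Mul(-1, Pow(Add(Mul(Pow(Add(5, Mul(4, F)), -1), Add(-3, Mul(3, F))), 5), 2)))), 2) = Pow(Add(4, Add(X, Mul(-1, Pow(Add(5, Mul(Pow(Add(5, Mul(4, F)), -1), Add(-3, Mul(3, F)))), 2)))), 2) = Pow(Add(4, X, Mul(-1, Pow(Add(5, Mul(Pow(Add(5, Mul(4, F)), -1), Add(-3, Mul(3, F)))), 2))), 2))
Mul(-1, Function('u')(748, -242)) = Mul(-1, Mul(Pow(Add(5, Mul(4, 748)), -4), Pow(Add(Mul(-1, Pow(Add(22, Mul(23, 748)), 2)), Mul(Pow(Add(5, Mul(4, 748)), 2), Add(4, -242))), 2))) = Mul(-1, Mul(Pow(Add(5, 2992), -4), Pow(Add(Mul(-1, Pow(Add(22, 17204), 2)), Mul(Pow(Add(5, 2992), 2), -238)), 2))) = Mul(-1, Mul(Pow(2997, -4), Pow(Add(Mul(-1, Pow(17226, 2)), Mul(Pow(2997, 2), -238)), 2))) = Mul(-1, Mul(Rational(1, 80676485676081), Pow(Add(Mul(-1, 296735076), Mul(8982009, -238)), 2))) = Mul(-1, Mul(Rational(1, 80676485676081), Pow(Add(-296735076, -2137718142), 2))) = Mul(-1, Mul(Rational(1, 80676485676081), Pow(-2434453218, 2))) = Mul(-1, Mul(Rational(1, 80676485676081), 5926562470630555524)) = Mul(-1, Rational(11151872871364, 151807041)) = Rational(-11151872871364, 151807041)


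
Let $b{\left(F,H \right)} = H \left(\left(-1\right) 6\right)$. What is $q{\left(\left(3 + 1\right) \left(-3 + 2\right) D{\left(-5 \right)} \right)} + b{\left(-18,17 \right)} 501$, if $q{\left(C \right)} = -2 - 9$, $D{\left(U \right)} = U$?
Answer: $-51113$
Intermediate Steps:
$b{\left(F,H \right)} = - 6 H$ ($b{\left(F,H \right)} = H \left(-6\right) = - 6 H$)
$q{\left(C \right)} = -11$ ($q{\left(C \right)} = -2 - 9 = -11$)
$q{\left(\left(3 + 1\right) \left(-3 + 2\right) D{\left(-5 \right)} \right)} + b{\left(-18,17 \right)} 501 = -11 + \left(-6\right) 17 \cdot 501 = -11 - 51102 = -51113$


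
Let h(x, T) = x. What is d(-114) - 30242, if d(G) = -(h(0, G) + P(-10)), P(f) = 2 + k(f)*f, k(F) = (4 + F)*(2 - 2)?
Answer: -30244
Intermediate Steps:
k(F) = 0 (k(F) = (4 + F)*0 = 0)
P(f) = 2 (P(f) = 2 + 0*f = 2 + 0 = 2)
d(G) = -2 (d(G) = -(0 + 2) = -1*2 = -2)
d(-114) - 30242 = -2 - 30242 = -30244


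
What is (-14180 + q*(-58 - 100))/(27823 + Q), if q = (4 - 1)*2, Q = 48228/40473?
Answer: -204091848/375376169 ≈ -0.54370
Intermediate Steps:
Q = 16076/13491 (Q = 48228*(1/40473) = 16076/13491 ≈ 1.1916)
q = 6 (q = 3*2 = 6)
(-14180 + q*(-58 - 100))/(27823 + Q) = (-14180 + 6*(-58 - 100))/(27823 + 16076/13491) = (-14180 + 6*(-158))/(375376169/13491) = (-14180 - 948)*(13491/375376169) = -15128*13491/375376169 = -204091848/375376169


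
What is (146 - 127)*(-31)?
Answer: -589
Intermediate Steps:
(146 - 127)*(-31) = 19*(-31) = -589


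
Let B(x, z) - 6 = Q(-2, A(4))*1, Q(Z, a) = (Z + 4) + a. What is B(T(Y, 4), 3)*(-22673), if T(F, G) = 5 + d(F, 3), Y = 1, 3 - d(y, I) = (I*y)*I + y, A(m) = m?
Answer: -272076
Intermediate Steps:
d(y, I) = 3 - y - y*I² (d(y, I) = 3 - ((I*y)*I + y) = 3 - (y*I² + y) = 3 - (y + y*I²) = 3 + (-y - y*I²) = 3 - y - y*I²)
Q(Z, a) = 4 + Z + a (Q(Z, a) = (4 + Z) + a = 4 + Z + a)
T(F, G) = 8 - 10*F (T(F, G) = 5 + (3 - F - 1*F*3²) = 5 + (3 - F - 1*F*9) = 5 + (3 - F - 9*F) = 5 + (3 - 10*F) = 8 - 10*F)
B(x, z) = 12 (B(x, z) = 6 + (4 - 2 + 4)*1 = 6 + 6*1 = 6 + 6 = 12)
B(T(Y, 4), 3)*(-22673) = 12*(-22673) = -272076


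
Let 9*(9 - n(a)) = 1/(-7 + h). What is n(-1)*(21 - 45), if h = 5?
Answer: -652/3 ≈ -217.33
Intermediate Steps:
n(a) = 163/18 (n(a) = 9 - 1/(9*(-7 + 5)) = 9 - 1/9/(-2) = 9 - 1/9*(-1/2) = 9 + 1/18 = 163/18)
n(-1)*(21 - 45) = 163*(21 - 45)/18 = (163/18)*(-24) = -652/3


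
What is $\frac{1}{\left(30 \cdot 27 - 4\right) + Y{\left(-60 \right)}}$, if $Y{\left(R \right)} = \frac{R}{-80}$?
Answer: $\frac{4}{3227} \approx 0.0012395$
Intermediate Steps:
$Y{\left(R \right)} = - \frac{R}{80}$ ($Y{\left(R \right)} = R \left(- \frac{1}{80}\right) = - \frac{R}{80}$)
$\frac{1}{\left(30 \cdot 27 - 4\right) + Y{\left(-60 \right)}} = \frac{1}{\left(30 \cdot 27 - 4\right) - - \frac{3}{4}} = \frac{1}{\left(810 - 4\right) + \frac{3}{4}} = \frac{1}{806 + \frac{3}{4}} = \frac{1}{\frac{3227}{4}} = \frac{4}{3227}$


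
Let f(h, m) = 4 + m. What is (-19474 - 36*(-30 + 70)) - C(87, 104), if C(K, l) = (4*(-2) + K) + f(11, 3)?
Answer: -21000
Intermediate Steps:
C(K, l) = -1 + K (C(K, l) = (4*(-2) + K) + (4 + 3) = (-8 + K) + 7 = -1 + K)
(-19474 - 36*(-30 + 70)) - C(87, 104) = (-19474 - 36*(-30 + 70)) - (-1 + 87) = (-19474 - 36*40) - 1*86 = (-19474 - 1440) - 86 = -20914 - 86 = -21000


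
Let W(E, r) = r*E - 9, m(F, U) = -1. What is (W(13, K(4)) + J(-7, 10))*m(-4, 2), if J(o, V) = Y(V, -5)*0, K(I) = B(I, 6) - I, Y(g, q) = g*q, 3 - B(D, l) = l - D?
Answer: 48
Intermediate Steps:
B(D, l) = 3 + D - l (B(D, l) = 3 - (l - D) = 3 + (D - l) = 3 + D - l)
K(I) = -3 (K(I) = (3 + I - 1*6) - I = (3 + I - 6) - I = (-3 + I) - I = -3)
W(E, r) = -9 + E*r (W(E, r) = E*r - 9 = -9 + E*r)
J(o, V) = 0 (J(o, V) = (V*(-5))*0 = -5*V*0 = 0)
(W(13, K(4)) + J(-7, 10))*m(-4, 2) = ((-9 + 13*(-3)) + 0)*(-1) = ((-9 - 39) + 0)*(-1) = (-48 + 0)*(-1) = -48*(-1) = 48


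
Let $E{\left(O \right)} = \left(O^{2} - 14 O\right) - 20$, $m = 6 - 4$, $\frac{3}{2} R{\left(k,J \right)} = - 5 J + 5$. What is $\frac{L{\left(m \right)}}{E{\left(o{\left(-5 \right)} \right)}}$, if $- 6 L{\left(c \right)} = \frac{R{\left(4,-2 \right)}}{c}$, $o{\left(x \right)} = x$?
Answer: $- \frac{1}{90} \approx -0.011111$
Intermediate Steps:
$R{\left(k,J \right)} = \frac{10}{3} - \frac{10 J}{3}$ ($R{\left(k,J \right)} = \frac{2 \left(- 5 J + 5\right)}{3} = \frac{2 \left(5 - 5 J\right)}{3} = \frac{10}{3} - \frac{10 J}{3}$)
$m = 2$ ($m = 6 - 4 = 2$)
$E{\left(O \right)} = -20 + O^{2} - 14 O$
$L{\left(c \right)} = - \frac{5}{3 c}$ ($L{\left(c \right)} = - \frac{\left(\frac{10}{3} - - \frac{20}{3}\right) \frac{1}{c}}{6} = - \frac{\left(\frac{10}{3} + \frac{20}{3}\right) \frac{1}{c}}{6} = - \frac{10 \frac{1}{c}}{6} = - \frac{5}{3 c}$)
$\frac{L{\left(m \right)}}{E{\left(o{\left(-5 \right)} \right)}} = \frac{\left(- \frac{5}{3}\right) \frac{1}{2}}{-20 + \left(-5\right)^{2} - -70} = \frac{\left(- \frac{5}{3}\right) \frac{1}{2}}{-20 + 25 + 70} = - \frac{5}{6 \cdot 75} = \left(- \frac{5}{6}\right) \frac{1}{75} = - \frac{1}{90}$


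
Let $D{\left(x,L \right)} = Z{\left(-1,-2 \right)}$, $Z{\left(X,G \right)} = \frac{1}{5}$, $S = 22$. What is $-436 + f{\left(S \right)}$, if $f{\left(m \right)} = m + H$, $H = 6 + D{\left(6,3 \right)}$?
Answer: $- \frac{2039}{5} \approx -407.8$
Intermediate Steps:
$Z{\left(X,G \right)} = \frac{1}{5}$
$D{\left(x,L \right)} = \frac{1}{5}$
$H = \frac{31}{5}$ ($H = 6 + \frac{1}{5} = \frac{31}{5} \approx 6.2$)
$f{\left(m \right)} = \frac{31}{5} + m$ ($f{\left(m \right)} = m + \frac{31}{5} = \frac{31}{5} + m$)
$-436 + f{\left(S \right)} = -436 + \left(\frac{31}{5} + 22\right) = -436 + \frac{141}{5} = - \frac{2039}{5}$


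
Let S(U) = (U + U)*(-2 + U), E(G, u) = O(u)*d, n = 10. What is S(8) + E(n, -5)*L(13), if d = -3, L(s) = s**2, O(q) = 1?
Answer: -411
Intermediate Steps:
E(G, u) = -3 (E(G, u) = 1*(-3) = -3)
S(U) = 2*U*(-2 + U) (S(U) = (2*U)*(-2 + U) = 2*U*(-2 + U))
S(8) + E(n, -5)*L(13) = 2*8*(-2 + 8) - 3*13**2 = 2*8*6 - 3*169 = 96 - 507 = -411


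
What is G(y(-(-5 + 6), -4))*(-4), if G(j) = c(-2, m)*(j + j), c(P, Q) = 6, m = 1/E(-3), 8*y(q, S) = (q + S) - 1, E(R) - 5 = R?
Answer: 36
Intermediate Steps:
E(R) = 5 + R
y(q, S) = -⅛ + S/8 + q/8 (y(q, S) = ((q + S) - 1)/8 = ((S + q) - 1)/8 = (-1 + S + q)/8 = -⅛ + S/8 + q/8)
m = ½ (m = 1/(5 - 3) = 1/2 = ½ ≈ 0.50000)
G(j) = 12*j (G(j) = 6*(j + j) = 6*(2*j) = 12*j)
G(y(-(-5 + 6), -4))*(-4) = (12*(-⅛ + (⅛)*(-4) + (-(-5 + 6))/8))*(-4) = (12*(-⅛ - ½ + (-1*1)/8))*(-4) = (12*(-⅛ - ½ + (⅛)*(-1)))*(-4) = (12*(-⅛ - ½ - ⅛))*(-4) = (12*(-¾))*(-4) = -9*(-4) = 36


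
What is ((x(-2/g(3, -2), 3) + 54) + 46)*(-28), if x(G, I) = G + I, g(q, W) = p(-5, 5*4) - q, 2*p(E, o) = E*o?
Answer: -152908/53 ≈ -2885.1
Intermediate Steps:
p(E, o) = E*o/2 (p(E, o) = (E*o)/2 = E*o/2)
g(q, W) = -50 - q (g(q, W) = (1/2)*(-5)*(5*4) - q = (1/2)*(-5)*20 - q = -50 - q)
((x(-2/g(3, -2), 3) + 54) + 46)*(-28) = (((-2/(-50 - 1*3) + 3) + 54) + 46)*(-28) = (((-2/(-50 - 3) + 3) + 54) + 46)*(-28) = (((-2/(-53) + 3) + 54) + 46)*(-28) = (((-2*(-1/53) + 3) + 54) + 46)*(-28) = (((2/53 + 3) + 54) + 46)*(-28) = ((161/53 + 54) + 46)*(-28) = (3023/53 + 46)*(-28) = (5461/53)*(-28) = -152908/53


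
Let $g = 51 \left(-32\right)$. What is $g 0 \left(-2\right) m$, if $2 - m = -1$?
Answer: $0$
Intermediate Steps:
$m = 3$ ($m = 2 - -1 = 2 + 1 = 3$)
$g = -1632$
$g 0 \left(-2\right) m = - 1632 \cdot 0 \left(-2\right) 3 = - 1632 \cdot 0 \cdot 3 = \left(-1632\right) 0 = 0$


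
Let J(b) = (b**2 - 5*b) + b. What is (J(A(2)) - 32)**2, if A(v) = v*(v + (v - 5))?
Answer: 400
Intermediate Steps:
A(v) = v*(-5 + 2*v) (A(v) = v*(v + (-5 + v)) = v*(-5 + 2*v))
J(b) = b**2 - 4*b
(J(A(2)) - 32)**2 = ((2*(-5 + 2*2))*(-4 + 2*(-5 + 2*2)) - 32)**2 = ((2*(-5 + 4))*(-4 + 2*(-5 + 4)) - 32)**2 = ((2*(-1))*(-4 + 2*(-1)) - 32)**2 = (-2*(-4 - 2) - 32)**2 = (-2*(-6) - 32)**2 = (12 - 32)**2 = (-20)**2 = 400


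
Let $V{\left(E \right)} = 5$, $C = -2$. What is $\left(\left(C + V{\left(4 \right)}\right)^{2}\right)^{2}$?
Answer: $81$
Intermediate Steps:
$\left(\left(C + V{\left(4 \right)}\right)^{2}\right)^{2} = \left(\left(-2 + 5\right)^{2}\right)^{2} = \left(3^{2}\right)^{2} = 9^{2} = 81$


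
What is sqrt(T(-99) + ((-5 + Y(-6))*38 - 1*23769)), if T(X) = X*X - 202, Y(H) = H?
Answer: 2*I*sqrt(3647) ≈ 120.78*I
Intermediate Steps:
T(X) = -202 + X**2 (T(X) = X**2 - 202 = -202 + X**2)
sqrt(T(-99) + ((-5 + Y(-6))*38 - 1*23769)) = sqrt((-202 + (-99)**2) + ((-5 - 6)*38 - 1*23769)) = sqrt((-202 + 9801) + (-11*38 - 23769)) = sqrt(9599 + (-418 - 23769)) = sqrt(9599 - 24187) = sqrt(-14588) = 2*I*sqrt(3647)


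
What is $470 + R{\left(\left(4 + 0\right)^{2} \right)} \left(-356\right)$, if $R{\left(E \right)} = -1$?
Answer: $826$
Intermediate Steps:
$470 + R{\left(\left(4 + 0\right)^{2} \right)} \left(-356\right) = 470 - -356 = 470 + 356 = 826$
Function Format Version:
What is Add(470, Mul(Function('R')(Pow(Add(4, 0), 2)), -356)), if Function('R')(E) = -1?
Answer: 826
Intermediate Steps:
Add(470, Mul(Function('R')(Pow(Add(4, 0), 2)), -356)) = Add(470, Mul(-1, -356)) = Add(470, 356) = 826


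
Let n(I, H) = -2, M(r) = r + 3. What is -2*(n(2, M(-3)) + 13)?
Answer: -22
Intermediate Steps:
M(r) = 3 + r
-2*(n(2, M(-3)) + 13) = -2*(-2 + 13) = -2*11 = -22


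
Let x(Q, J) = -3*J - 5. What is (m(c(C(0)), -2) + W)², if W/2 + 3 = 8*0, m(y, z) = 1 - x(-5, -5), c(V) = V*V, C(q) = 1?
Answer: 225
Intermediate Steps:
c(V) = V²
x(Q, J) = -5 - 3*J
m(y, z) = -9 (m(y, z) = 1 - (-5 - 3*(-5)) = 1 - (-5 + 15) = 1 - 1*10 = 1 - 10 = -9)
W = -6 (W = -6 + 2*(8*0) = -6 + 2*0 = -6 + 0 = -6)
(m(c(C(0)), -2) + W)² = (-9 - 6)² = (-15)² = 225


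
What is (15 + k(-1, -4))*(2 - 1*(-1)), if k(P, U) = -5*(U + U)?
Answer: 165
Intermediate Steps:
k(P, U) = -10*U
(15 + k(-1, -4))*(2 - 1*(-1)) = (15 - 10*(-4))*(2 - 1*(-1)) = (15 + 40)*(2 + 1) = 55*3 = 165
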